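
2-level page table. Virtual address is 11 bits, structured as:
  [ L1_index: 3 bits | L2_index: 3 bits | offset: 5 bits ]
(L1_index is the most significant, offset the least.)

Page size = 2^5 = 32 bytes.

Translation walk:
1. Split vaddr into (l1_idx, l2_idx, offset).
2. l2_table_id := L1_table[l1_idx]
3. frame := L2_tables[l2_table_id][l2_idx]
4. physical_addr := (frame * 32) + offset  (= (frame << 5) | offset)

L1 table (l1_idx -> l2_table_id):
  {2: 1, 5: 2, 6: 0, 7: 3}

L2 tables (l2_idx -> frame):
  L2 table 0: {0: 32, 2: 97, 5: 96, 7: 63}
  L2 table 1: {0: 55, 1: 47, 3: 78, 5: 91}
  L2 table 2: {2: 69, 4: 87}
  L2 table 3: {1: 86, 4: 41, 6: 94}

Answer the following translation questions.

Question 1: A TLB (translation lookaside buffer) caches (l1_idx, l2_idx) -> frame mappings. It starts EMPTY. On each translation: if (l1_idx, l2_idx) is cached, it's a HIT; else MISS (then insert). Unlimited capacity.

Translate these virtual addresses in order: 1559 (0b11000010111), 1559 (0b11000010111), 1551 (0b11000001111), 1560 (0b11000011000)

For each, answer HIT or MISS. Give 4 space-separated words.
Answer: MISS HIT HIT HIT

Derivation:
vaddr=1559: (6,0) not in TLB -> MISS, insert
vaddr=1559: (6,0) in TLB -> HIT
vaddr=1551: (6,0) in TLB -> HIT
vaddr=1560: (6,0) in TLB -> HIT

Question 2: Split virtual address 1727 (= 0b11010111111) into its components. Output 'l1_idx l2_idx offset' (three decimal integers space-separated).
Answer: 6 5 31

Derivation:
vaddr = 1727 = 0b11010111111
  top 3 bits -> l1_idx = 6
  next 3 bits -> l2_idx = 5
  bottom 5 bits -> offset = 31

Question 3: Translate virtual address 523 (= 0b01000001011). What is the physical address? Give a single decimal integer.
Answer: 1771

Derivation:
vaddr = 523 = 0b01000001011
Split: l1_idx=2, l2_idx=0, offset=11
L1[2] = 1
L2[1][0] = 55
paddr = 55 * 32 + 11 = 1771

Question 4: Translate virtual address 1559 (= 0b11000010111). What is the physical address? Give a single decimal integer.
Answer: 1047

Derivation:
vaddr = 1559 = 0b11000010111
Split: l1_idx=6, l2_idx=0, offset=23
L1[6] = 0
L2[0][0] = 32
paddr = 32 * 32 + 23 = 1047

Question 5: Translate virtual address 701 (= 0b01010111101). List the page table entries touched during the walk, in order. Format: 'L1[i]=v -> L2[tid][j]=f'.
Answer: L1[2]=1 -> L2[1][5]=91

Derivation:
vaddr = 701 = 0b01010111101
Split: l1_idx=2, l2_idx=5, offset=29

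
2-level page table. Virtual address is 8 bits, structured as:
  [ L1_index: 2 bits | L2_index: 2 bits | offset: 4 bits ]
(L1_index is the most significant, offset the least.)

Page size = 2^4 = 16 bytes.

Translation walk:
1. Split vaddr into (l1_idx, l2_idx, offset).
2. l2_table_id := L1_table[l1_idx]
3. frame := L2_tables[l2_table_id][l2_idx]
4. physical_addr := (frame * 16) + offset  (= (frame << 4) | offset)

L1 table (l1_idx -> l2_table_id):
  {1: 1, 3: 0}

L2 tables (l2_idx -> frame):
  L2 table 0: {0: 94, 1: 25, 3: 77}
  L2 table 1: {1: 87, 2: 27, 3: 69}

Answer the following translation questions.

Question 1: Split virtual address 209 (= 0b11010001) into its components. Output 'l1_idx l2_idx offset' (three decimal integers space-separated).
Answer: 3 1 1

Derivation:
vaddr = 209 = 0b11010001
  top 2 bits -> l1_idx = 3
  next 2 bits -> l2_idx = 1
  bottom 4 bits -> offset = 1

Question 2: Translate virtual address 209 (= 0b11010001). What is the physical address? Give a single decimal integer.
Answer: 401

Derivation:
vaddr = 209 = 0b11010001
Split: l1_idx=3, l2_idx=1, offset=1
L1[3] = 0
L2[0][1] = 25
paddr = 25 * 16 + 1 = 401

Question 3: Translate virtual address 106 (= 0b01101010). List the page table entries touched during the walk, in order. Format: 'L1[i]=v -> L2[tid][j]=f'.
vaddr = 106 = 0b01101010
Split: l1_idx=1, l2_idx=2, offset=10

Answer: L1[1]=1 -> L2[1][2]=27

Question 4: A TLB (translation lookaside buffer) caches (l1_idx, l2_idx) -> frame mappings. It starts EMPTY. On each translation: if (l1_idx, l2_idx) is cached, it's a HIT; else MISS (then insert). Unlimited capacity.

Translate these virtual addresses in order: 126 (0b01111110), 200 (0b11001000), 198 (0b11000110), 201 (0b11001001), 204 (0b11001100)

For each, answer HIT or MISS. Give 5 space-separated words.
vaddr=126: (1,3) not in TLB -> MISS, insert
vaddr=200: (3,0) not in TLB -> MISS, insert
vaddr=198: (3,0) in TLB -> HIT
vaddr=201: (3,0) in TLB -> HIT
vaddr=204: (3,0) in TLB -> HIT

Answer: MISS MISS HIT HIT HIT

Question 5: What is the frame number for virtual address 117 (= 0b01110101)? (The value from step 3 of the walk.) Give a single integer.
vaddr = 117: l1_idx=1, l2_idx=3
L1[1] = 1; L2[1][3] = 69

Answer: 69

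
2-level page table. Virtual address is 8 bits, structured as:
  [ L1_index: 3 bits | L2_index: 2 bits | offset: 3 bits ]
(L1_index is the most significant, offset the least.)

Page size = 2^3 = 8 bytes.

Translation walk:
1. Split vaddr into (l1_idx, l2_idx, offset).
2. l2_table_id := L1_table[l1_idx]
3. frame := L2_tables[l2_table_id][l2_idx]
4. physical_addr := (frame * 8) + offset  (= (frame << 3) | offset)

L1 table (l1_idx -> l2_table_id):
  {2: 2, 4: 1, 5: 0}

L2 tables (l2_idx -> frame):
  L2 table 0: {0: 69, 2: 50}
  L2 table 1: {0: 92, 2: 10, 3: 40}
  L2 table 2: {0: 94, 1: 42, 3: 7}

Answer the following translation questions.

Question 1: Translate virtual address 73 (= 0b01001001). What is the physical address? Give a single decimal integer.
Answer: 337

Derivation:
vaddr = 73 = 0b01001001
Split: l1_idx=2, l2_idx=1, offset=1
L1[2] = 2
L2[2][1] = 42
paddr = 42 * 8 + 1 = 337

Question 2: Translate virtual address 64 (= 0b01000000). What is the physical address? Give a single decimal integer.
Answer: 752

Derivation:
vaddr = 64 = 0b01000000
Split: l1_idx=2, l2_idx=0, offset=0
L1[2] = 2
L2[2][0] = 94
paddr = 94 * 8 + 0 = 752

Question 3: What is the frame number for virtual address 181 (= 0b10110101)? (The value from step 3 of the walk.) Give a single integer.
vaddr = 181: l1_idx=5, l2_idx=2
L1[5] = 0; L2[0][2] = 50

Answer: 50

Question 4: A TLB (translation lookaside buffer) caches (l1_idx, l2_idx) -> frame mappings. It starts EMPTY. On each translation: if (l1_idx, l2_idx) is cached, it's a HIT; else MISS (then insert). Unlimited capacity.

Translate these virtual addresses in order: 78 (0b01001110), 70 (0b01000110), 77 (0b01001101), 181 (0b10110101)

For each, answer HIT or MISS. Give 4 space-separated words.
Answer: MISS MISS HIT MISS

Derivation:
vaddr=78: (2,1) not in TLB -> MISS, insert
vaddr=70: (2,0) not in TLB -> MISS, insert
vaddr=77: (2,1) in TLB -> HIT
vaddr=181: (5,2) not in TLB -> MISS, insert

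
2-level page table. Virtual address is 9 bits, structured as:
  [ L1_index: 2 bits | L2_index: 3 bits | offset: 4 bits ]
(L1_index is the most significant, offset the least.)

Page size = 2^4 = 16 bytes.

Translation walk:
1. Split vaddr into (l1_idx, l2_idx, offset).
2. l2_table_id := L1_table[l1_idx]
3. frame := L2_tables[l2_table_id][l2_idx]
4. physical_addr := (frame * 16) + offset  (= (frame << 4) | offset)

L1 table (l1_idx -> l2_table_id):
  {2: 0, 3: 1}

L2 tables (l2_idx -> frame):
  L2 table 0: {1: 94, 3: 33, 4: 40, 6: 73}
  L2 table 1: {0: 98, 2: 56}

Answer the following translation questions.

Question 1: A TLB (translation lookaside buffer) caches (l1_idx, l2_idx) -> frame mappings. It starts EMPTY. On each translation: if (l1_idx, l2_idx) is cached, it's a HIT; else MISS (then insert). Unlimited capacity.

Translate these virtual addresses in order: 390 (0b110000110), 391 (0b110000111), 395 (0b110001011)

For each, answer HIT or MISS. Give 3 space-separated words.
Answer: MISS HIT HIT

Derivation:
vaddr=390: (3,0) not in TLB -> MISS, insert
vaddr=391: (3,0) in TLB -> HIT
vaddr=395: (3,0) in TLB -> HIT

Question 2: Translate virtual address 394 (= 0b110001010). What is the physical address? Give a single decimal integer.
Answer: 1578

Derivation:
vaddr = 394 = 0b110001010
Split: l1_idx=3, l2_idx=0, offset=10
L1[3] = 1
L2[1][0] = 98
paddr = 98 * 16 + 10 = 1578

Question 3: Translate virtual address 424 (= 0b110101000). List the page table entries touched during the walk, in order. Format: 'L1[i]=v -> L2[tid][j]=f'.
vaddr = 424 = 0b110101000
Split: l1_idx=3, l2_idx=2, offset=8

Answer: L1[3]=1 -> L2[1][2]=56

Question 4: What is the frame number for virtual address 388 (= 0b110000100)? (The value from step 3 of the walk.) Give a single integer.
Answer: 98

Derivation:
vaddr = 388: l1_idx=3, l2_idx=0
L1[3] = 1; L2[1][0] = 98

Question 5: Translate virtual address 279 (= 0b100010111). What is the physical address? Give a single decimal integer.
vaddr = 279 = 0b100010111
Split: l1_idx=2, l2_idx=1, offset=7
L1[2] = 0
L2[0][1] = 94
paddr = 94 * 16 + 7 = 1511

Answer: 1511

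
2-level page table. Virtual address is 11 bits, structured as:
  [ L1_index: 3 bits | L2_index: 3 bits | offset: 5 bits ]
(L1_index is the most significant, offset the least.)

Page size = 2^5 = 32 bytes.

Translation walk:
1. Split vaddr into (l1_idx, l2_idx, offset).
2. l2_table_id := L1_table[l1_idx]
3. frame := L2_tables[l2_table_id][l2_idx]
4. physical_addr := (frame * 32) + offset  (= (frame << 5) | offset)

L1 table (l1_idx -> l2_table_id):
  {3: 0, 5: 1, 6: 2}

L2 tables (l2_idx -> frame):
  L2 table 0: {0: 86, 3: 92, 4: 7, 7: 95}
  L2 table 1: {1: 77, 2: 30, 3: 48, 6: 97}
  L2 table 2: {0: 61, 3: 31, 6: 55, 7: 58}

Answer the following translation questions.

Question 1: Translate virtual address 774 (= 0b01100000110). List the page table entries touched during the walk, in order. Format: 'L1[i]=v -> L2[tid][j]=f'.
vaddr = 774 = 0b01100000110
Split: l1_idx=3, l2_idx=0, offset=6

Answer: L1[3]=0 -> L2[0][0]=86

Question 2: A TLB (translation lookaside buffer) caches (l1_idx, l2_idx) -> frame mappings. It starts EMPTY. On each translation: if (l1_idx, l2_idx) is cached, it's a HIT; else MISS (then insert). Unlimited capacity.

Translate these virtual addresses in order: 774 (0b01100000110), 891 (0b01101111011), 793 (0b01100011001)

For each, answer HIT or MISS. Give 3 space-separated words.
Answer: MISS MISS HIT

Derivation:
vaddr=774: (3,0) not in TLB -> MISS, insert
vaddr=891: (3,3) not in TLB -> MISS, insert
vaddr=793: (3,0) in TLB -> HIT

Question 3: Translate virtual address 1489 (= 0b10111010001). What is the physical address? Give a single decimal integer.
vaddr = 1489 = 0b10111010001
Split: l1_idx=5, l2_idx=6, offset=17
L1[5] = 1
L2[1][6] = 97
paddr = 97 * 32 + 17 = 3121

Answer: 3121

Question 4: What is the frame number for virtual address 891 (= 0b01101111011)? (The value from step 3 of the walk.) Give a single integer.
vaddr = 891: l1_idx=3, l2_idx=3
L1[3] = 0; L2[0][3] = 92

Answer: 92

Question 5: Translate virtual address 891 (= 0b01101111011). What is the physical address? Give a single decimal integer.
vaddr = 891 = 0b01101111011
Split: l1_idx=3, l2_idx=3, offset=27
L1[3] = 0
L2[0][3] = 92
paddr = 92 * 32 + 27 = 2971

Answer: 2971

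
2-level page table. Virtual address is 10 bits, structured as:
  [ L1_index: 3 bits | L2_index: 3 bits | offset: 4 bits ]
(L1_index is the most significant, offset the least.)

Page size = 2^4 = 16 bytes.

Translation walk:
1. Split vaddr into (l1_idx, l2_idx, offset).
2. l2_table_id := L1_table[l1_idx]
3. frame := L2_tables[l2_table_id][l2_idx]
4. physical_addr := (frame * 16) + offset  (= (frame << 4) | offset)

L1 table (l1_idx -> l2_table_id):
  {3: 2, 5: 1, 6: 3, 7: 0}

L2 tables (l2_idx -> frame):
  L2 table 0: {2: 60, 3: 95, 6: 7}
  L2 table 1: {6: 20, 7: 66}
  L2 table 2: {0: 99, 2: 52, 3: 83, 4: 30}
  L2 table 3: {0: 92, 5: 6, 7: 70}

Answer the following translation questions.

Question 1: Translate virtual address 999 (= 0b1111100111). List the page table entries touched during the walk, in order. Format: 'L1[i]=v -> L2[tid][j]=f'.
vaddr = 999 = 0b1111100111
Split: l1_idx=7, l2_idx=6, offset=7

Answer: L1[7]=0 -> L2[0][6]=7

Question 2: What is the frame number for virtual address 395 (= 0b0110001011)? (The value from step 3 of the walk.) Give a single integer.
Answer: 99

Derivation:
vaddr = 395: l1_idx=3, l2_idx=0
L1[3] = 2; L2[2][0] = 99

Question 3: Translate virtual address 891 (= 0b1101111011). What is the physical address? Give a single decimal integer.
vaddr = 891 = 0b1101111011
Split: l1_idx=6, l2_idx=7, offset=11
L1[6] = 3
L2[3][7] = 70
paddr = 70 * 16 + 11 = 1131

Answer: 1131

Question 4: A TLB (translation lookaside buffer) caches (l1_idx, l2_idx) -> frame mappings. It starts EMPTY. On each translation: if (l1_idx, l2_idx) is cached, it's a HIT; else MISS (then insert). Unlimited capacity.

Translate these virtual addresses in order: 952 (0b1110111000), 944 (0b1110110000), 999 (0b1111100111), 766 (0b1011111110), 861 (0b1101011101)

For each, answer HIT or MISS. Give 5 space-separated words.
Answer: MISS HIT MISS MISS MISS

Derivation:
vaddr=952: (7,3) not in TLB -> MISS, insert
vaddr=944: (7,3) in TLB -> HIT
vaddr=999: (7,6) not in TLB -> MISS, insert
vaddr=766: (5,7) not in TLB -> MISS, insert
vaddr=861: (6,5) not in TLB -> MISS, insert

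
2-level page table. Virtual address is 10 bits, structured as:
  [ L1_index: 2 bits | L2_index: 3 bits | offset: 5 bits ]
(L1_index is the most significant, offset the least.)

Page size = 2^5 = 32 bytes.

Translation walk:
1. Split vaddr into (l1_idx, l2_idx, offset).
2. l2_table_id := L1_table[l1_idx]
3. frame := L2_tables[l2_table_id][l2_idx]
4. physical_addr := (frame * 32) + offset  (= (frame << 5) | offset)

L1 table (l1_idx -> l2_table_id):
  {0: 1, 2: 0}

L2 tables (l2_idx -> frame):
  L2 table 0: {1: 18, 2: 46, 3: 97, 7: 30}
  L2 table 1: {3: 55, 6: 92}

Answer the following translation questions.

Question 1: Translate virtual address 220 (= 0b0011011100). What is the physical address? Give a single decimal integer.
Answer: 2972

Derivation:
vaddr = 220 = 0b0011011100
Split: l1_idx=0, l2_idx=6, offset=28
L1[0] = 1
L2[1][6] = 92
paddr = 92 * 32 + 28 = 2972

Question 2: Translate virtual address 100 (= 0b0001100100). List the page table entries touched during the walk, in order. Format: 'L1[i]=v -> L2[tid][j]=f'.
vaddr = 100 = 0b0001100100
Split: l1_idx=0, l2_idx=3, offset=4

Answer: L1[0]=1 -> L2[1][3]=55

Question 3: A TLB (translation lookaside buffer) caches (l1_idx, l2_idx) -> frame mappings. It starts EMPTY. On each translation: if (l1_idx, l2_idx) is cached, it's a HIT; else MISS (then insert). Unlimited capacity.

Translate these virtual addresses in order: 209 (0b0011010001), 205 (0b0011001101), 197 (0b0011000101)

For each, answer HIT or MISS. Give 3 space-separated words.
vaddr=209: (0,6) not in TLB -> MISS, insert
vaddr=205: (0,6) in TLB -> HIT
vaddr=197: (0,6) in TLB -> HIT

Answer: MISS HIT HIT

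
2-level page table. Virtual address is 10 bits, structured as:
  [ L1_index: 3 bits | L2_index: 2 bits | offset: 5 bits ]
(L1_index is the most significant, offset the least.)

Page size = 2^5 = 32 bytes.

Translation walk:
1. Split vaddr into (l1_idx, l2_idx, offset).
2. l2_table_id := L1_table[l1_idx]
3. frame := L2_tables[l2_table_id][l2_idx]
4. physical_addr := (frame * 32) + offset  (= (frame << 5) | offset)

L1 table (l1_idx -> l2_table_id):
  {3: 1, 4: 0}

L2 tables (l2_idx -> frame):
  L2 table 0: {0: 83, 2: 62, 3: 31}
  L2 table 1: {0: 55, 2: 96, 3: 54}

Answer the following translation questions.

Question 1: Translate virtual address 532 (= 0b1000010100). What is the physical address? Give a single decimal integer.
Answer: 2676

Derivation:
vaddr = 532 = 0b1000010100
Split: l1_idx=4, l2_idx=0, offset=20
L1[4] = 0
L2[0][0] = 83
paddr = 83 * 32 + 20 = 2676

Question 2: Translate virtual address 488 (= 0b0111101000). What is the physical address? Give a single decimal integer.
Answer: 1736

Derivation:
vaddr = 488 = 0b0111101000
Split: l1_idx=3, l2_idx=3, offset=8
L1[3] = 1
L2[1][3] = 54
paddr = 54 * 32 + 8 = 1736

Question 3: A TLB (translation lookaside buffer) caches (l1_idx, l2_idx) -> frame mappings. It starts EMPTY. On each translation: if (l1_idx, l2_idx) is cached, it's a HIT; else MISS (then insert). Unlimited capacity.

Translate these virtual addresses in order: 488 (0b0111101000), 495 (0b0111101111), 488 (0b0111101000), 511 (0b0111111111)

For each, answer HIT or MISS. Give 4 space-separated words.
Answer: MISS HIT HIT HIT

Derivation:
vaddr=488: (3,3) not in TLB -> MISS, insert
vaddr=495: (3,3) in TLB -> HIT
vaddr=488: (3,3) in TLB -> HIT
vaddr=511: (3,3) in TLB -> HIT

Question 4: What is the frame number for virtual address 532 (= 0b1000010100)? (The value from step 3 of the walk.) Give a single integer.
vaddr = 532: l1_idx=4, l2_idx=0
L1[4] = 0; L2[0][0] = 83

Answer: 83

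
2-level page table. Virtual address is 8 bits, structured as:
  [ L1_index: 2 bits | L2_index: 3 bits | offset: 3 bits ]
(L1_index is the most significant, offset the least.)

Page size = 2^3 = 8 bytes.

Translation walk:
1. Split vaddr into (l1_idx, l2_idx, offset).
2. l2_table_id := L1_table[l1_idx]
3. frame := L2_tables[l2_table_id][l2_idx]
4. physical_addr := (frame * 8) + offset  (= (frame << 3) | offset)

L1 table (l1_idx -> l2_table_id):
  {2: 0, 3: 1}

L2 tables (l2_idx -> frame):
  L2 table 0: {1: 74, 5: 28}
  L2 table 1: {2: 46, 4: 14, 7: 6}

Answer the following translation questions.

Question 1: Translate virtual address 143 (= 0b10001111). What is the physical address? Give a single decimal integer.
vaddr = 143 = 0b10001111
Split: l1_idx=2, l2_idx=1, offset=7
L1[2] = 0
L2[0][1] = 74
paddr = 74 * 8 + 7 = 599

Answer: 599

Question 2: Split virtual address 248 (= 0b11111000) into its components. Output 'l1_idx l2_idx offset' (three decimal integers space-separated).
vaddr = 248 = 0b11111000
  top 2 bits -> l1_idx = 3
  next 3 bits -> l2_idx = 7
  bottom 3 bits -> offset = 0

Answer: 3 7 0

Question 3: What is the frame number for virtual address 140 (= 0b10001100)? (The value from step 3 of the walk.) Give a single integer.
vaddr = 140: l1_idx=2, l2_idx=1
L1[2] = 0; L2[0][1] = 74

Answer: 74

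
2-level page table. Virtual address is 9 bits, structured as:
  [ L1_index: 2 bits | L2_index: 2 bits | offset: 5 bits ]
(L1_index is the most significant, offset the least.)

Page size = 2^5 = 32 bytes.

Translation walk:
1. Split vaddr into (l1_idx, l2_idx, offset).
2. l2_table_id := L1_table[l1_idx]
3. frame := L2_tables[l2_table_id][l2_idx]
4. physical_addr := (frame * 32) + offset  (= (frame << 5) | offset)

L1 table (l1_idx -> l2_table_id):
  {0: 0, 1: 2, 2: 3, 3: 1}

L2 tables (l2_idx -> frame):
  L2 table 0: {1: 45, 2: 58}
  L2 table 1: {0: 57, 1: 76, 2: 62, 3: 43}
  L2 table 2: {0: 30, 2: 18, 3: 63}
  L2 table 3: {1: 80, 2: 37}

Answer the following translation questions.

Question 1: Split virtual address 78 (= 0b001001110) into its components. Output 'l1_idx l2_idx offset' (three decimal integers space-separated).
Answer: 0 2 14

Derivation:
vaddr = 78 = 0b001001110
  top 2 bits -> l1_idx = 0
  next 2 bits -> l2_idx = 2
  bottom 5 bits -> offset = 14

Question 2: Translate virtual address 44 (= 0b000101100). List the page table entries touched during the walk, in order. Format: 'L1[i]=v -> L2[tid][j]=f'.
vaddr = 44 = 0b000101100
Split: l1_idx=0, l2_idx=1, offset=12

Answer: L1[0]=0 -> L2[0][1]=45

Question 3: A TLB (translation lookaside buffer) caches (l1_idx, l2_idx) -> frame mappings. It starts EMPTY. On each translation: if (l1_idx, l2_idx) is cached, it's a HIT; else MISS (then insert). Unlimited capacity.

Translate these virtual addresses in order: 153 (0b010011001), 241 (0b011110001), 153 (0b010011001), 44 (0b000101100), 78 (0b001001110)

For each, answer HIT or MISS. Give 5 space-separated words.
vaddr=153: (1,0) not in TLB -> MISS, insert
vaddr=241: (1,3) not in TLB -> MISS, insert
vaddr=153: (1,0) in TLB -> HIT
vaddr=44: (0,1) not in TLB -> MISS, insert
vaddr=78: (0,2) not in TLB -> MISS, insert

Answer: MISS MISS HIT MISS MISS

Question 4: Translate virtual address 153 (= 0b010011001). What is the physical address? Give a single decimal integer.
Answer: 985

Derivation:
vaddr = 153 = 0b010011001
Split: l1_idx=1, l2_idx=0, offset=25
L1[1] = 2
L2[2][0] = 30
paddr = 30 * 32 + 25 = 985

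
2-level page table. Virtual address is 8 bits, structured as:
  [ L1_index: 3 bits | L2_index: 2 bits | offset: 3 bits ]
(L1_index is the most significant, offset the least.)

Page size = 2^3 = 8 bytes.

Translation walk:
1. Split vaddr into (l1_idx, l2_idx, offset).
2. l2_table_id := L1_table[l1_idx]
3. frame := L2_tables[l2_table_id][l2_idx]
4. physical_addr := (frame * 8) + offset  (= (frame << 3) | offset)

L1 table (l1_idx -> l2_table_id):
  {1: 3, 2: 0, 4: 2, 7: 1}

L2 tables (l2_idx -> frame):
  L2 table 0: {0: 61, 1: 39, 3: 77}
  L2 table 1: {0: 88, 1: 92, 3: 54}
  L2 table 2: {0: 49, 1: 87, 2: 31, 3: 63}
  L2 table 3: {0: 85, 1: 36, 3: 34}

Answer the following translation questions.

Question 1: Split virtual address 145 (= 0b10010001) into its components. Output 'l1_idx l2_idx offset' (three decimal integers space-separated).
vaddr = 145 = 0b10010001
  top 3 bits -> l1_idx = 4
  next 2 bits -> l2_idx = 2
  bottom 3 bits -> offset = 1

Answer: 4 2 1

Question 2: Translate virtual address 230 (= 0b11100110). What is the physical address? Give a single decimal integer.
vaddr = 230 = 0b11100110
Split: l1_idx=7, l2_idx=0, offset=6
L1[7] = 1
L2[1][0] = 88
paddr = 88 * 8 + 6 = 710

Answer: 710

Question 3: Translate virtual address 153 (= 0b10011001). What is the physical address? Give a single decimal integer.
vaddr = 153 = 0b10011001
Split: l1_idx=4, l2_idx=3, offset=1
L1[4] = 2
L2[2][3] = 63
paddr = 63 * 8 + 1 = 505

Answer: 505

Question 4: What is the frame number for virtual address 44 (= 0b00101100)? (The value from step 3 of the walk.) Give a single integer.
vaddr = 44: l1_idx=1, l2_idx=1
L1[1] = 3; L2[3][1] = 36

Answer: 36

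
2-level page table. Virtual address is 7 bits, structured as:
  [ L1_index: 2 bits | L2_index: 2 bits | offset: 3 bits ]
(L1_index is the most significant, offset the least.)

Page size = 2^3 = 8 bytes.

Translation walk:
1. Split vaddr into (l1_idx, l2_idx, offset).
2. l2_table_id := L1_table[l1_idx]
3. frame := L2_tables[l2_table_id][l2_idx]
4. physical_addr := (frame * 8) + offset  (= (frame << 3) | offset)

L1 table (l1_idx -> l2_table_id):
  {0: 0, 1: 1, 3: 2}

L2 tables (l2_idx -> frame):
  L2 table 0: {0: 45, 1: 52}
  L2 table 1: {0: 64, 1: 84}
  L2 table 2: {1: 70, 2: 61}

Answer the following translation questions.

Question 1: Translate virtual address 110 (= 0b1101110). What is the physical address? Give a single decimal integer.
vaddr = 110 = 0b1101110
Split: l1_idx=3, l2_idx=1, offset=6
L1[3] = 2
L2[2][1] = 70
paddr = 70 * 8 + 6 = 566

Answer: 566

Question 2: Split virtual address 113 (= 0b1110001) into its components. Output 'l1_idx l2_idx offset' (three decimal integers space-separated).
Answer: 3 2 1

Derivation:
vaddr = 113 = 0b1110001
  top 2 bits -> l1_idx = 3
  next 2 bits -> l2_idx = 2
  bottom 3 bits -> offset = 1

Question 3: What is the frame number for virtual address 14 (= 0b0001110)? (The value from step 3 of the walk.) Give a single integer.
Answer: 52

Derivation:
vaddr = 14: l1_idx=0, l2_idx=1
L1[0] = 0; L2[0][1] = 52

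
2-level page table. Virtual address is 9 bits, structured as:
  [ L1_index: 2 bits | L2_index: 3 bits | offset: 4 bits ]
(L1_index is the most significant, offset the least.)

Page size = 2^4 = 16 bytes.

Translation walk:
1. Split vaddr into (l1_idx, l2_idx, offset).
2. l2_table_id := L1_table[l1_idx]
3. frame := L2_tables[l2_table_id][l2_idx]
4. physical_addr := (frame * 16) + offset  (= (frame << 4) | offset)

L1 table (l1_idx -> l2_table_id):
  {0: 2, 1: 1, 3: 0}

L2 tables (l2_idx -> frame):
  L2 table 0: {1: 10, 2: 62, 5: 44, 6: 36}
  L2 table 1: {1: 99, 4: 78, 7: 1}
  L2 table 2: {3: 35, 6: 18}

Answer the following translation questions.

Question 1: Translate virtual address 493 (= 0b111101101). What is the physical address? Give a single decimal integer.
vaddr = 493 = 0b111101101
Split: l1_idx=3, l2_idx=6, offset=13
L1[3] = 0
L2[0][6] = 36
paddr = 36 * 16 + 13 = 589

Answer: 589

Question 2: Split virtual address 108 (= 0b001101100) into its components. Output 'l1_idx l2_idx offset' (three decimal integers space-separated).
vaddr = 108 = 0b001101100
  top 2 bits -> l1_idx = 0
  next 3 bits -> l2_idx = 6
  bottom 4 bits -> offset = 12

Answer: 0 6 12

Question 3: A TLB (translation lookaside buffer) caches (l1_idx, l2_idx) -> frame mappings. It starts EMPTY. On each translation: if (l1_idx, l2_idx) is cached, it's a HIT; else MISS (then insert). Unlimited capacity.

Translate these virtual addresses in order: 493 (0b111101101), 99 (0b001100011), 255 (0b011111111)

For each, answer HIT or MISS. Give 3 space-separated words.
Answer: MISS MISS MISS

Derivation:
vaddr=493: (3,6) not in TLB -> MISS, insert
vaddr=99: (0,6) not in TLB -> MISS, insert
vaddr=255: (1,7) not in TLB -> MISS, insert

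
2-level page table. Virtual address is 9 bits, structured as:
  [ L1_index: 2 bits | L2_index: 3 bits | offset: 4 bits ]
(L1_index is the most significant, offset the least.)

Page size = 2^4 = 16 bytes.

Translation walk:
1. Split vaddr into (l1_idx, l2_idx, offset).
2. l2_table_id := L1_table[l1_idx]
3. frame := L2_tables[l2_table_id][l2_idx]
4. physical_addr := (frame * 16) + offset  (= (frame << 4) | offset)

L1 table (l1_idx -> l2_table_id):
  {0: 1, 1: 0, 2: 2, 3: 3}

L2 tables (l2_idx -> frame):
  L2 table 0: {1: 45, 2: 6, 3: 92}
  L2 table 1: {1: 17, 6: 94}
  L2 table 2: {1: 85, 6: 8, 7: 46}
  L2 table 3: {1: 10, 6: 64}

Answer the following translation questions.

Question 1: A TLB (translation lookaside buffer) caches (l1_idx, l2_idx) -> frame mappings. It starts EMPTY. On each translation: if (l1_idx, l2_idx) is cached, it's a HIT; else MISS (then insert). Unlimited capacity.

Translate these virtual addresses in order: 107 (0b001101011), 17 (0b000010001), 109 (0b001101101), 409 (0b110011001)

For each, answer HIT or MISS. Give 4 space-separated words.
vaddr=107: (0,6) not in TLB -> MISS, insert
vaddr=17: (0,1) not in TLB -> MISS, insert
vaddr=109: (0,6) in TLB -> HIT
vaddr=409: (3,1) not in TLB -> MISS, insert

Answer: MISS MISS HIT MISS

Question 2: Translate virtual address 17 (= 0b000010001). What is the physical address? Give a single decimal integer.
Answer: 273

Derivation:
vaddr = 17 = 0b000010001
Split: l1_idx=0, l2_idx=1, offset=1
L1[0] = 1
L2[1][1] = 17
paddr = 17 * 16 + 1 = 273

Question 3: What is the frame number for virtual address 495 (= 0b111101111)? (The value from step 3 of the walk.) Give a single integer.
Answer: 64

Derivation:
vaddr = 495: l1_idx=3, l2_idx=6
L1[3] = 3; L2[3][6] = 64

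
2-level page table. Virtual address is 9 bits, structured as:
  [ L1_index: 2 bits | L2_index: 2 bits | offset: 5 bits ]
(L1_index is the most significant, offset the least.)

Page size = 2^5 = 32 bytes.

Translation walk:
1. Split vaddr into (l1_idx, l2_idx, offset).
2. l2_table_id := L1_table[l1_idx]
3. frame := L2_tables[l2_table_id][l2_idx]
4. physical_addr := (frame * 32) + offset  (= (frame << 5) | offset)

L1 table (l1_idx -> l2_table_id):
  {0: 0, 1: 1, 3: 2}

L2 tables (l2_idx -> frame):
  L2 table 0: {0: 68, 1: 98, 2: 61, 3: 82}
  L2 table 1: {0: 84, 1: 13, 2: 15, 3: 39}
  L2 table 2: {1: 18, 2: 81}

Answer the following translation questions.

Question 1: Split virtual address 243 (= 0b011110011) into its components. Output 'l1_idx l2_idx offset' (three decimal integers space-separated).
vaddr = 243 = 0b011110011
  top 2 bits -> l1_idx = 1
  next 2 bits -> l2_idx = 3
  bottom 5 bits -> offset = 19

Answer: 1 3 19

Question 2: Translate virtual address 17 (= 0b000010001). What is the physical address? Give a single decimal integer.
vaddr = 17 = 0b000010001
Split: l1_idx=0, l2_idx=0, offset=17
L1[0] = 0
L2[0][0] = 68
paddr = 68 * 32 + 17 = 2193

Answer: 2193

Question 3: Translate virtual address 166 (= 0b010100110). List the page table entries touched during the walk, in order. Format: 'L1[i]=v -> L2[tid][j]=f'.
vaddr = 166 = 0b010100110
Split: l1_idx=1, l2_idx=1, offset=6

Answer: L1[1]=1 -> L2[1][1]=13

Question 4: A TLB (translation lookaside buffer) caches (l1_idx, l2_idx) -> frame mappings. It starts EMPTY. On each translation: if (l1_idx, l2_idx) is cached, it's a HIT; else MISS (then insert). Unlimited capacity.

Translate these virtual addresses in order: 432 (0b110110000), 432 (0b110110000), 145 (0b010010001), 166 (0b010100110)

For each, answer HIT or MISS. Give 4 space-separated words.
vaddr=432: (3,1) not in TLB -> MISS, insert
vaddr=432: (3,1) in TLB -> HIT
vaddr=145: (1,0) not in TLB -> MISS, insert
vaddr=166: (1,1) not in TLB -> MISS, insert

Answer: MISS HIT MISS MISS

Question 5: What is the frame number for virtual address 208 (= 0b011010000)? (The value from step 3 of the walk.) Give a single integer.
vaddr = 208: l1_idx=1, l2_idx=2
L1[1] = 1; L2[1][2] = 15

Answer: 15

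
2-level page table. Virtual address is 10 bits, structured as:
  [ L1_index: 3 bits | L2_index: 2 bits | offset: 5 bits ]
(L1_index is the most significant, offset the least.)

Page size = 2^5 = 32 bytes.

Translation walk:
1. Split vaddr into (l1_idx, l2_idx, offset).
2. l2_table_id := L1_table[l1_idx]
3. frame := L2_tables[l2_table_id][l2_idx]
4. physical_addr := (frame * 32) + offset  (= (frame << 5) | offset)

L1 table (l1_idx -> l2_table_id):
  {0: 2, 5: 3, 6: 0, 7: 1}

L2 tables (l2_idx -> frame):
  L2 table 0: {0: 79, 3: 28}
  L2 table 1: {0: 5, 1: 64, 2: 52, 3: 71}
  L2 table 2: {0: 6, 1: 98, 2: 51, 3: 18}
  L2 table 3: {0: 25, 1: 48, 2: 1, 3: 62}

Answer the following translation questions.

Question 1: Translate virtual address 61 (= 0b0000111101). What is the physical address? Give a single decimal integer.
vaddr = 61 = 0b0000111101
Split: l1_idx=0, l2_idx=1, offset=29
L1[0] = 2
L2[2][1] = 98
paddr = 98 * 32 + 29 = 3165

Answer: 3165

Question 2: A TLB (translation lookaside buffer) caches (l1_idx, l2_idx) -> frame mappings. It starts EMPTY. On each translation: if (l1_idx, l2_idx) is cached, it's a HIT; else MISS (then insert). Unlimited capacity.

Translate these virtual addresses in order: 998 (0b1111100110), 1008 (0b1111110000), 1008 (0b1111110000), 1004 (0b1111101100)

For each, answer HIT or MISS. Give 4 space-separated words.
vaddr=998: (7,3) not in TLB -> MISS, insert
vaddr=1008: (7,3) in TLB -> HIT
vaddr=1008: (7,3) in TLB -> HIT
vaddr=1004: (7,3) in TLB -> HIT

Answer: MISS HIT HIT HIT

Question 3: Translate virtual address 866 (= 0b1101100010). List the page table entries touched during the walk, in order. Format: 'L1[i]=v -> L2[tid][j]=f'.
Answer: L1[6]=0 -> L2[0][3]=28

Derivation:
vaddr = 866 = 0b1101100010
Split: l1_idx=6, l2_idx=3, offset=2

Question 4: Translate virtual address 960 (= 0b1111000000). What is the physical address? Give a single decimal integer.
Answer: 1664

Derivation:
vaddr = 960 = 0b1111000000
Split: l1_idx=7, l2_idx=2, offset=0
L1[7] = 1
L2[1][2] = 52
paddr = 52 * 32 + 0 = 1664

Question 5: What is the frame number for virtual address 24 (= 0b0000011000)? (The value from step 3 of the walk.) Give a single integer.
vaddr = 24: l1_idx=0, l2_idx=0
L1[0] = 2; L2[2][0] = 6

Answer: 6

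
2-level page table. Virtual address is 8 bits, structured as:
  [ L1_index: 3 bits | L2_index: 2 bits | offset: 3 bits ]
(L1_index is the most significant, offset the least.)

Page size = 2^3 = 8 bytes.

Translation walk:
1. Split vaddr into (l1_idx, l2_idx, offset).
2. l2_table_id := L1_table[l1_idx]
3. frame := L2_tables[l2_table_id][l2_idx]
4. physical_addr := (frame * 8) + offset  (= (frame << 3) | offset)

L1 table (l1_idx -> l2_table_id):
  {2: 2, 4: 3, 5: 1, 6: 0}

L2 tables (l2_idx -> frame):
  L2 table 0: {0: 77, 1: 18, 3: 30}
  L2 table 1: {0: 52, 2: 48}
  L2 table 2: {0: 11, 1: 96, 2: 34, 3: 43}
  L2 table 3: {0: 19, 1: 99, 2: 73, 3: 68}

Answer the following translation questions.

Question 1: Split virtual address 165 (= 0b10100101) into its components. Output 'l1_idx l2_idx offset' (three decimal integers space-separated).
Answer: 5 0 5

Derivation:
vaddr = 165 = 0b10100101
  top 3 bits -> l1_idx = 5
  next 2 bits -> l2_idx = 0
  bottom 3 bits -> offset = 5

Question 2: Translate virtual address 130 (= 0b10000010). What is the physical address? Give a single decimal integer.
Answer: 154

Derivation:
vaddr = 130 = 0b10000010
Split: l1_idx=4, l2_idx=0, offset=2
L1[4] = 3
L2[3][0] = 19
paddr = 19 * 8 + 2 = 154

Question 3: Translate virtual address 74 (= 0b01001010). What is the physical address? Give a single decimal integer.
Answer: 770

Derivation:
vaddr = 74 = 0b01001010
Split: l1_idx=2, l2_idx=1, offset=2
L1[2] = 2
L2[2][1] = 96
paddr = 96 * 8 + 2 = 770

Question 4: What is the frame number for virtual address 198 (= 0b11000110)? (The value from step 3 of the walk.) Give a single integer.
Answer: 77

Derivation:
vaddr = 198: l1_idx=6, l2_idx=0
L1[6] = 0; L2[0][0] = 77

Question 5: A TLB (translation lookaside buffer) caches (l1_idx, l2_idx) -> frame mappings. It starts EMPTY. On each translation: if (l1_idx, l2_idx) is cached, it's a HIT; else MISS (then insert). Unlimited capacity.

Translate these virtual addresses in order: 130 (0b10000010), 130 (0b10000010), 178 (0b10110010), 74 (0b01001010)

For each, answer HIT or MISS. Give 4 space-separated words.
Answer: MISS HIT MISS MISS

Derivation:
vaddr=130: (4,0) not in TLB -> MISS, insert
vaddr=130: (4,0) in TLB -> HIT
vaddr=178: (5,2) not in TLB -> MISS, insert
vaddr=74: (2,1) not in TLB -> MISS, insert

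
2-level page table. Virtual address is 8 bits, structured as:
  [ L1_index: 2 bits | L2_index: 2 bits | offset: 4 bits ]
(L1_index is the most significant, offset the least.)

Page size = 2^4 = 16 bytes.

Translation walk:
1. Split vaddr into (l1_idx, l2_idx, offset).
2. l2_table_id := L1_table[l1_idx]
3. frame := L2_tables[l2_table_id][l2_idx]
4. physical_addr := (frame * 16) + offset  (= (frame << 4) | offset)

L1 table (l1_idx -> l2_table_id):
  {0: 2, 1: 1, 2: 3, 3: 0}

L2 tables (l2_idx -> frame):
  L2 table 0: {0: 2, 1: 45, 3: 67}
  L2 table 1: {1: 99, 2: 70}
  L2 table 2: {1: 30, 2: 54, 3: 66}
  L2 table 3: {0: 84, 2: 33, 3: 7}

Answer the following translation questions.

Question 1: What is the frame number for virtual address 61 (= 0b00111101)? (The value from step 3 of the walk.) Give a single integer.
Answer: 66

Derivation:
vaddr = 61: l1_idx=0, l2_idx=3
L1[0] = 2; L2[2][3] = 66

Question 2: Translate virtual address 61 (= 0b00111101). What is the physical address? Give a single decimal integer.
vaddr = 61 = 0b00111101
Split: l1_idx=0, l2_idx=3, offset=13
L1[0] = 2
L2[2][3] = 66
paddr = 66 * 16 + 13 = 1069

Answer: 1069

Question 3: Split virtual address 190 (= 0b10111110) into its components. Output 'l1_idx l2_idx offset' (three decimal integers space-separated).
Answer: 2 3 14

Derivation:
vaddr = 190 = 0b10111110
  top 2 bits -> l1_idx = 2
  next 2 bits -> l2_idx = 3
  bottom 4 bits -> offset = 14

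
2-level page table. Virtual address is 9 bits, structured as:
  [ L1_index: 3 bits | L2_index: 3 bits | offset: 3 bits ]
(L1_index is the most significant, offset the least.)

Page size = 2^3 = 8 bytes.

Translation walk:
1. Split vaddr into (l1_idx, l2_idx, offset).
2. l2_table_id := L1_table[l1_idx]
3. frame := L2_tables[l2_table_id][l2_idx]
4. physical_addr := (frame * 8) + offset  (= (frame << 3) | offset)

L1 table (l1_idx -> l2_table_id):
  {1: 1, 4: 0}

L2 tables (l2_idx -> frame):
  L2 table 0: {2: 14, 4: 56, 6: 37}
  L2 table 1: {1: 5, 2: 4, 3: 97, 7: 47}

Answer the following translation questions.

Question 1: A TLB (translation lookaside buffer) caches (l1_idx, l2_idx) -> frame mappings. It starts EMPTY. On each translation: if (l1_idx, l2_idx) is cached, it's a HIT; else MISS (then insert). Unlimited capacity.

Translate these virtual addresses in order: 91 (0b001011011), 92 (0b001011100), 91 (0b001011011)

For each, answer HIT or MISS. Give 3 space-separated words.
Answer: MISS HIT HIT

Derivation:
vaddr=91: (1,3) not in TLB -> MISS, insert
vaddr=92: (1,3) in TLB -> HIT
vaddr=91: (1,3) in TLB -> HIT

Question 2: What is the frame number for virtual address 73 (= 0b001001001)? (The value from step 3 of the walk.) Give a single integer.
vaddr = 73: l1_idx=1, l2_idx=1
L1[1] = 1; L2[1][1] = 5

Answer: 5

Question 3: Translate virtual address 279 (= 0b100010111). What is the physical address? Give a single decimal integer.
Answer: 119

Derivation:
vaddr = 279 = 0b100010111
Split: l1_idx=4, l2_idx=2, offset=7
L1[4] = 0
L2[0][2] = 14
paddr = 14 * 8 + 7 = 119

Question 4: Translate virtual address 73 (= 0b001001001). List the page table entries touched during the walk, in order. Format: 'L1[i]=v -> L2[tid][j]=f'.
vaddr = 73 = 0b001001001
Split: l1_idx=1, l2_idx=1, offset=1

Answer: L1[1]=1 -> L2[1][1]=5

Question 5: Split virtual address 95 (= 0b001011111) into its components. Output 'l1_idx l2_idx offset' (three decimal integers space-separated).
Answer: 1 3 7

Derivation:
vaddr = 95 = 0b001011111
  top 3 bits -> l1_idx = 1
  next 3 bits -> l2_idx = 3
  bottom 3 bits -> offset = 7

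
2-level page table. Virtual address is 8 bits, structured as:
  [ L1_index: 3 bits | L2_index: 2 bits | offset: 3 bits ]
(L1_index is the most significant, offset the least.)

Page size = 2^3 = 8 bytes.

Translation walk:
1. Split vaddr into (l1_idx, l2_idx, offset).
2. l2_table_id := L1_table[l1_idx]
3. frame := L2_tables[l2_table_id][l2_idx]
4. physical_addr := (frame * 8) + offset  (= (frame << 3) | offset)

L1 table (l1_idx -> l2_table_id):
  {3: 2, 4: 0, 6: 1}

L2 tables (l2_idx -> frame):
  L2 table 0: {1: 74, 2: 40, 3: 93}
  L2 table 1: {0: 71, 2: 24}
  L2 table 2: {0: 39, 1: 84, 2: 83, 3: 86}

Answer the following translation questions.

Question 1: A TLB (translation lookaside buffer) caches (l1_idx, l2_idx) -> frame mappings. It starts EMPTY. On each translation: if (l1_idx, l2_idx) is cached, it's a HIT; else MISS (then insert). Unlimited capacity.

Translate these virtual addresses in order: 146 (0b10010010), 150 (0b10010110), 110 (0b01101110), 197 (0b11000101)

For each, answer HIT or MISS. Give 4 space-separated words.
Answer: MISS HIT MISS MISS

Derivation:
vaddr=146: (4,2) not in TLB -> MISS, insert
vaddr=150: (4,2) in TLB -> HIT
vaddr=110: (3,1) not in TLB -> MISS, insert
vaddr=197: (6,0) not in TLB -> MISS, insert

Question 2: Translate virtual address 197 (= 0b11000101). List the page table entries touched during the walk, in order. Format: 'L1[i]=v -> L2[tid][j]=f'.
vaddr = 197 = 0b11000101
Split: l1_idx=6, l2_idx=0, offset=5

Answer: L1[6]=1 -> L2[1][0]=71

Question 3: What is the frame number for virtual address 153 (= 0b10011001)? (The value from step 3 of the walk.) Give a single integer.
vaddr = 153: l1_idx=4, l2_idx=3
L1[4] = 0; L2[0][3] = 93

Answer: 93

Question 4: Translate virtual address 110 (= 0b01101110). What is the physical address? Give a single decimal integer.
Answer: 678

Derivation:
vaddr = 110 = 0b01101110
Split: l1_idx=3, l2_idx=1, offset=6
L1[3] = 2
L2[2][1] = 84
paddr = 84 * 8 + 6 = 678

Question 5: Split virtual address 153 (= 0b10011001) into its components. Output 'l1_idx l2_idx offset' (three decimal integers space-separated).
vaddr = 153 = 0b10011001
  top 3 bits -> l1_idx = 4
  next 2 bits -> l2_idx = 3
  bottom 3 bits -> offset = 1

Answer: 4 3 1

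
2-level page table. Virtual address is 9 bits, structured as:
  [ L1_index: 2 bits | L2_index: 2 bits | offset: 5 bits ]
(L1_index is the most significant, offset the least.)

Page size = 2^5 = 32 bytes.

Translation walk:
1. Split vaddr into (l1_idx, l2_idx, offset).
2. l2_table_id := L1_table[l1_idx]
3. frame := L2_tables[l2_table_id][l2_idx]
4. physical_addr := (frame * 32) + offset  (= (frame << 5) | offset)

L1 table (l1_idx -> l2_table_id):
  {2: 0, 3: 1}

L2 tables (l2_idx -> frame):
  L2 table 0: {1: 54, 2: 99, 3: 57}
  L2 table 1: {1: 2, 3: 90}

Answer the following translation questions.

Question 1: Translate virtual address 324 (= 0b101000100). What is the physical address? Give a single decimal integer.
Answer: 3172

Derivation:
vaddr = 324 = 0b101000100
Split: l1_idx=2, l2_idx=2, offset=4
L1[2] = 0
L2[0][2] = 99
paddr = 99 * 32 + 4 = 3172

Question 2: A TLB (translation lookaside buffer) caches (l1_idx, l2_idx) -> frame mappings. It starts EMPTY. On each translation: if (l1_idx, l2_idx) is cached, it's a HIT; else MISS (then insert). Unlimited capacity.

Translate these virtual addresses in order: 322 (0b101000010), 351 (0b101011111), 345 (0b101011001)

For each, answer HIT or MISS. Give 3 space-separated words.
Answer: MISS HIT HIT

Derivation:
vaddr=322: (2,2) not in TLB -> MISS, insert
vaddr=351: (2,2) in TLB -> HIT
vaddr=345: (2,2) in TLB -> HIT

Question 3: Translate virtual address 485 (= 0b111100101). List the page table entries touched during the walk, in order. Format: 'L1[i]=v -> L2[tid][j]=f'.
vaddr = 485 = 0b111100101
Split: l1_idx=3, l2_idx=3, offset=5

Answer: L1[3]=1 -> L2[1][3]=90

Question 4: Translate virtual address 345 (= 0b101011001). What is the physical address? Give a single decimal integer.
Answer: 3193

Derivation:
vaddr = 345 = 0b101011001
Split: l1_idx=2, l2_idx=2, offset=25
L1[2] = 0
L2[0][2] = 99
paddr = 99 * 32 + 25 = 3193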